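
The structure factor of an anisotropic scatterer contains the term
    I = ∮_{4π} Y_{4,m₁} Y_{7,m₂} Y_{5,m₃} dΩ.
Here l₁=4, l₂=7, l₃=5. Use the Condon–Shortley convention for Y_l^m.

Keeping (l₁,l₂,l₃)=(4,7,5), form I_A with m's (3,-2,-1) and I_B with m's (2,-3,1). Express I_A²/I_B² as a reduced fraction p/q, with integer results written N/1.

847/169

Same 4,7,5: normalisation and zero-m 3j drop out of the ratio.
A: Δ: 6! 2! 8! / 17! → 1/6126120; sum: t=0:+1/518400 t=1:−1/138240 = -11/2073600; 3j²(4 7 5; 3 -2 -1) = Δ·Π!·Σ² = 77/4420  (sign -1)
B: Δ: 6! 2! 8! / 17! → 1/6126120; sum: t=0:+1/829440 t=1:−1/86400 t=2:+1/138240 = -13/4147200; 3j²(4 7 5; 2 -3 1) = Δ·Π!·Σ² = 13/3740  (sign -1)
I_A²/I_B² = (77/4420)/(13/3740) = 847/169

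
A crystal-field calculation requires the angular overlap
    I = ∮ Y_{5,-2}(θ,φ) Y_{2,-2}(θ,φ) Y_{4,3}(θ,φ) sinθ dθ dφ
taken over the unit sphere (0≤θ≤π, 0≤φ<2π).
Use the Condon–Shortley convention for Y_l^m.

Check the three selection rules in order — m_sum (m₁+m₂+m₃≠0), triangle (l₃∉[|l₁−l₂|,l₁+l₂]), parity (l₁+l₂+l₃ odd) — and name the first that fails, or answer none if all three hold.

m_sum

azimuthal sum: -2 − 2 + 3 = -1  ✗
3 ≤ 4 ≤ 7 (triangle on l)
L = 5 + 2 + 4 = 11 (odd)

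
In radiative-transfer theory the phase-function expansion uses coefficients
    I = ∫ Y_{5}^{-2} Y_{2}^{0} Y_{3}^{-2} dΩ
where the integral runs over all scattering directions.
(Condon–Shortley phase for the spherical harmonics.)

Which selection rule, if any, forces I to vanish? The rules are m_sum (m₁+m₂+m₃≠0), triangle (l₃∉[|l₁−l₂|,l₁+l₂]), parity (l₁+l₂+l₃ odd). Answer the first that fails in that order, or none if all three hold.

m₁+m₂+m₃ = -2 + 0 − 2 = -4  ✗
triangle: |5−2|=3 ≤ l₃=3 ≤ 5+2=7
parity: l₁+l₂+l₃ = 10 is even

m_sum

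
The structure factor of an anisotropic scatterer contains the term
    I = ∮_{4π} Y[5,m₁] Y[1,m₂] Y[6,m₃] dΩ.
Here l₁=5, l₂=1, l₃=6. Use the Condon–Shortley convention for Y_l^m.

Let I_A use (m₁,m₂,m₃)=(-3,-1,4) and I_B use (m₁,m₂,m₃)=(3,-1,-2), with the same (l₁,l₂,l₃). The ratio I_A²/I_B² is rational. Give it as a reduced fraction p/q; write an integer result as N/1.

Same 5,1,6: normalisation and zero-m 3j drop out of the ratio.
A: Δ: 0! 10! 2! / 13! → 1/858; sum: t=0:+1/161280 = 1/161280; 3j²(5 1 6; -3 -1 4) = Δ·Π!·Σ² = 15/286  (sign +1)
B: Δ: 0! 10! 2! / 13! → 1/858; sum: t=0:+1/161280 = 1/161280; 3j²(5 1 6; 3 -1 -2) = Δ·Π!·Σ² = 1/143  (sign +1)
I_A²/I_B² = (15/286)/(1/143) = 15/2

15/2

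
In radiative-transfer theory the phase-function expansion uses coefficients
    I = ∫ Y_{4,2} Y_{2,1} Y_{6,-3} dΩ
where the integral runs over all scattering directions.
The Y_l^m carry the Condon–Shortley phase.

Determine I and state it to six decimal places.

Rules hold: Σm=0, L=12 even, 2≤6≤6.
N = 9·5·13 = 585
Δ = 0!·8!·4!/13! = 1/6435
Racah Σ t=0..0: t=0:+1/2304 = 1/2304
⇒ 3j(4 2 6; 0 0 0)² = 5/143, sgn +1
Racah Σ t=0..0: t=0:+1/8640 = 1/8640
⇒ 3j(4 2 6; 2 1 -3)² = 28/715, sgn -1
4πI² = N·(3j₀)²·(3jₘ)² = 1260/1573
I = -1·√(0.801017/4π) = -0.25247360

-0.252474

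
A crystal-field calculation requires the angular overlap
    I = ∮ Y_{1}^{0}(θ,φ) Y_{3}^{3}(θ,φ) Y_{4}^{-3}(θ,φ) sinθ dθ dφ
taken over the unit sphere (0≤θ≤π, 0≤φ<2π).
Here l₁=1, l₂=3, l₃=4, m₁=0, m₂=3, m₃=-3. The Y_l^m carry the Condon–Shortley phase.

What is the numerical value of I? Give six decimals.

-0.162868

m-sum 0 ✓  L=8 even ✓  2≤4≤4 ✓
Π(2lᵢ+1) = 3×7×9 = 189
triangle coeff Δ(1,3,4) = 1/252
Σ_t [0,0]: t=0:+1/36 = 1/36
(3j)²=4/63 [(1 3 4; 0 0 0)], sign=+1
Σ_t [0,0]: t=0:+1/720 = 1/720
(3j)²=1/36 [(1 3 4; 0 3 -3)], sign=-1
⇒ 4πI² = 1/3
I = (-1)√(1/3/(4π)) = -0.16286750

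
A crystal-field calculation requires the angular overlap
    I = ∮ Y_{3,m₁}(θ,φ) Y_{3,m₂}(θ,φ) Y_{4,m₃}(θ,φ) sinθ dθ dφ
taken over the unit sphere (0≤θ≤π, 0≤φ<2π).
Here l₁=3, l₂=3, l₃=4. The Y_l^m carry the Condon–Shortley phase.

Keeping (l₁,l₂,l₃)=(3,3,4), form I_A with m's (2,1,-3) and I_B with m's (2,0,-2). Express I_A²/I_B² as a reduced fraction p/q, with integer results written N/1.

14/3

Shared (l₁,l₂,l₃)=(3,3,4): N and (l;000)² cancel in I_A²/I_B².
A: Δ = 2!·4!·4!/11! = 1/34650; Racah Σ t=0..1: t=0:+1/288 t=1:−1/144 = -1/288; ⇒ 3j(3 3 4; 2 1 -3)² = 1/99, sgn +1
B: Δ = 2!·4!·4!/11! = 1/34650; Racah Σ t=0..1: t=0:+1/72 t=1:−1/96 = 1/288; ⇒ 3j(3 3 4; 2 0 -2)² = 1/462, sgn +1
I_A²/I_B² = (1/99)/(1/462) = 14/3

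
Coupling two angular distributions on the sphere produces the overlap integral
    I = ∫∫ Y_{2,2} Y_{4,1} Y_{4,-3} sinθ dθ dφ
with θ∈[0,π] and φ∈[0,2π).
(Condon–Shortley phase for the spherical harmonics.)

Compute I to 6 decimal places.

Rules hold: Σm=0, L=10 even, 2≤4≤6.
N = 5·9·9 = 405
Δ = 2!·2!·6!/11! = 1/13860
Racah Σ t=0..2: t=0:+1/192 t=1:−1/36 t=2:+1/192 = -5/288
⇒ 3j(2 4 4; 0 0 0)² = 20/693, sgn -1
Racah Σ t=0..0: t=0:+1/480 = 1/480
⇒ 3j(2 4 4; 2 1 -3)² = 3/110, sgn -1
4πI² = N·(3j₀)²·(3jₘ)² = 270/847
I = +1·√(0.318772/4π) = 0.15927046

0.159270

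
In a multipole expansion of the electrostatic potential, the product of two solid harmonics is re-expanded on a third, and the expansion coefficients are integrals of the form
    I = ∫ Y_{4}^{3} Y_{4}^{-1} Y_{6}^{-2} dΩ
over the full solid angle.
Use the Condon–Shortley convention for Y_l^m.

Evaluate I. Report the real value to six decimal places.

m-sum 0 ✓  L=14 even ✓  0≤6≤8 ✓
Π(2lᵢ+1) = 9×9×13 = 1053
triangle coeff Δ(4,4,6) = 1/1261260
Σ_t [0,2]: t=0:+1/4608 t=1:−1/1296 t=2:+1/4608 = -7/20736
(3j)²=20/1287 [(4 4 6; 0 0 0)], sign=-1
Σ_t [0,1]: t=0:+1/8640 t=1:−1/34560 = 1/11520
(3j)²=3/143 [(4 4 6; 3 -1 -2)], sign=+1
⇒ 4πI² = 540/1573
I = (-1)√(540/1573/(4π)) = -0.16528277

-0.165283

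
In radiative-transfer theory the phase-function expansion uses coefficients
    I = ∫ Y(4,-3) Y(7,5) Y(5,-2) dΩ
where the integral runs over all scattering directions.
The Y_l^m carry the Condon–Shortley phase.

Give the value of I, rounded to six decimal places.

Rules hold: Σm=0, L=16 even, 3≤5≤11.
N = 9·15·11 = 1485
Δ = 6!·2!·8!/17! = 1/6126120
Racah Σ t=2..4: t=2:+1/69120 t=3:−1/20736 t=4:+1/69120 = -1/51840
⇒ 3j(4 7 5; 0 0 0)² = 280/21879, sgn +1
Racah Σ t=5..6: t=5:−1/1209600 t=6:+1/1036800 = 1/7257600
⇒ 3j(4 7 5; -3 5 -2)² = 1/2210, sgn -1
4πI² = N·(3j₀)²·(3jₘ)² = 420/48841
I = -1·√(0.00859933/4π) = -0.02615938

-0.026159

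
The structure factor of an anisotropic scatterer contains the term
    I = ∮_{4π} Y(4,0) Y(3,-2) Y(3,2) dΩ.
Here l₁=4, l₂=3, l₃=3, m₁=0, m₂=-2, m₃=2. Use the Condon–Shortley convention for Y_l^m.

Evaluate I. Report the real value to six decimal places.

-0.179515

Checks pass: Σm=0; 10 even; l₃=3∈[1,7].
(2·4+1)(2·3+1)(2·3+1) = 441
Δ: 4! 4! 2! / 11! → 1/34650
sum: t=1:−1/72 t=2:+1/16 t=3:−1/72 = 5/144
3j²(4 3 3; 0 0 0) = Δ·Π!·Σ² = 2/77  (sign -1)
sum: t=0:+1/576 t=1:−1/72 = -7/576
3j²(4 3 3; 0 -2 2) = Δ·Π!·Σ² = 7/198  (sign +1)
combine: 4πI² = 441·2/77·7/198 = 49/121
take √, sign -1: I = -0.17951487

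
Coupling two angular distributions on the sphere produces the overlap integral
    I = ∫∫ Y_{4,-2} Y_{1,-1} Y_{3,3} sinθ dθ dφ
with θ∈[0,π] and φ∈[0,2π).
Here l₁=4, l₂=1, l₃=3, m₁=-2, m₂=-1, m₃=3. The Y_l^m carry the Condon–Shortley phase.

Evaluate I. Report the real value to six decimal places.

0.061558

m-sum 0 ✓  L=8 even ✓  3≤3≤5 ✓
Π(2lᵢ+1) = 9×3×7 = 189
triangle coeff Δ(4,1,3) = 1/252
Σ_t [1,1]: t=1:−1/36 = -1/36
(3j)²=4/63 [(4 1 3; 0 0 0)], sign=+1
Σ_t [0,0]: t=0:+1/1440 = 1/1440
(3j)²=1/252 [(4 1 3; -2 -1 3)], sign=+1
⇒ 4πI² = 1/21
I = (+1)√(1/21/(4π)) = 0.06155813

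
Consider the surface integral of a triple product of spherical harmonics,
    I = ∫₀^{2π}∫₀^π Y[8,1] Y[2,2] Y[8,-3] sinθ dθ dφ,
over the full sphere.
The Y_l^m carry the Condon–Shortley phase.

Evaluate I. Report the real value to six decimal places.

Checks pass: Σm=0; 18 even; l₃=8∈[6,10].
(2·8+1)(2·2+1)(2·8+1) = 1445
Δ: 2! 14! 2! / 19! → 1/348840
sum: t=0:+1/116121600 t=1:−1/25401600 t=2:+1/116121600 = -1/45158400
3j²(8 2 8; 0 0 0) = Δ·Π!·Σ² = 24/1615  (sign -1)
sum: t=2:+1/174182400 = 1/174182400
3j²(8 2 8; 1 2 -3) = Δ·Π!·Σ² = 77/3876  (sign -1)
combine: 4πI² = 1445·24/1615·77/3876 = 154/361
take √, sign +1: I = 0.18424759

0.184248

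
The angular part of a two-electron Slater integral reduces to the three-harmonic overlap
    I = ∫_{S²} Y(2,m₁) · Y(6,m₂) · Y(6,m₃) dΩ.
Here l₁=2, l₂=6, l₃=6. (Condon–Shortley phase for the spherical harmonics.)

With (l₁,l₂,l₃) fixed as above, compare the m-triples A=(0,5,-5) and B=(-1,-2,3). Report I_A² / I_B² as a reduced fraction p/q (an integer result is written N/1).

Same 2,6,6: normalisation and zero-m 3j drop out of the ratio.
A: Δ: 2! 2! 10! / 15! → 1/90090; sum: t=1:−1/3628800 t=2:+1/1451520 = 1/2419200; 3j²(2 6 6; 0 5 -5) = Δ·Π!·Σ² = 11/910  (sign -1)
B: Δ: 2! 2! 10! / 15! → 1/90090; sum: t=1:−1/60480 t=2:+1/161280 = -1/96768; 3j²(2 6 6; -1 -2 3) = Δ·Π!·Σ² = 15/1001  (sign +1)
I_A²/I_B² = (11/910)/(15/1001) = 121/150

121/150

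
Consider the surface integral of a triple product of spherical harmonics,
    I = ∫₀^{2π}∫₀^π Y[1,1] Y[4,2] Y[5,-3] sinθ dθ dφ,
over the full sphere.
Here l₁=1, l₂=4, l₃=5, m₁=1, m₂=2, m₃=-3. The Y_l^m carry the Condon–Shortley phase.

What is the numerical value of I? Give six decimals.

Checks pass: Σm=0; 10 even; l₃=5∈[3,5].
(2·1+1)(2·4+1)(2·5+1) = 297
Δ: 0! 2! 8! / 11! → 1/495
sum: t=0:+1/576 = 1/576
3j²(1 4 5; 0 0 0) = Δ·Π!·Σ² = 5/99  (sign -1)
sum: t=0:+1/2880 = 1/2880
3j²(1 4 5; 1 2 -3) = Δ·Π!·Σ² = 28/495  (sign +1)
combine: 4πI² = 297·5/99·28/495 = 28/33
take √, sign -1: I = -0.25984664

-0.259847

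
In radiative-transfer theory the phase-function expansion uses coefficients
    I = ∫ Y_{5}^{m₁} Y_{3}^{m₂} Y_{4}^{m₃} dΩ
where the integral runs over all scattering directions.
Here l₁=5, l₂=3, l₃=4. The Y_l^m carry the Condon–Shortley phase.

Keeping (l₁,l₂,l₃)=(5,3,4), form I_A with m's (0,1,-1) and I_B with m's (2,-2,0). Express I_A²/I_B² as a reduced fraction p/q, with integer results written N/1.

Same 5,3,4: normalisation and zero-m 3j drop out of the ratio.
A: Δ: 4! 6! 2! / 13! → 1/180180; sum: t=2:+1/288 t=3:−1/288 t=4:+1/5760 = 1/5760; 3j²(5 3 4; 0 1 -1) = Δ·Π!·Σ² = 1/12012  (sign -1)
B: Δ: 4! 6! 2! / 13! → 1/180180; sum: t=0:+1/864 t=1:−1/576 = -1/1728; 3j²(5 3 4; 2 -2 0) = Δ·Π!·Σ² = 5/1287  (sign -1)
I_A²/I_B² = (1/12012)/(5/1287) = 3/140

3/140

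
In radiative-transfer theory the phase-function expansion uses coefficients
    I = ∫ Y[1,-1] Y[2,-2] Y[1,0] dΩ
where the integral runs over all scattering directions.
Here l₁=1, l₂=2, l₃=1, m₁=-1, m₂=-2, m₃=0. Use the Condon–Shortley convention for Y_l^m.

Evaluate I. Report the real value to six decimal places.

0.000000

Σmᵢ = -3 ≠ 0, so the φ-integral vanishes; I = 0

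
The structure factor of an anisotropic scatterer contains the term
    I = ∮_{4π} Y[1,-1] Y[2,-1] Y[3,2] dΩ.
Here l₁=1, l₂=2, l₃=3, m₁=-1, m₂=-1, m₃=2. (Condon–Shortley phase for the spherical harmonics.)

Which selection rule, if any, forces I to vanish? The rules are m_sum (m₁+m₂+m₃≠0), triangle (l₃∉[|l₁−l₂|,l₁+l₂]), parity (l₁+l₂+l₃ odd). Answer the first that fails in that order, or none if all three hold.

azimuthal sum: -1 − 1 + 2 = 0  ✓
1 ≤ 3 ≤ 3 (triangle on l)  ✓
L = 1 + 2 + 3 = 6 (even)  ✓

none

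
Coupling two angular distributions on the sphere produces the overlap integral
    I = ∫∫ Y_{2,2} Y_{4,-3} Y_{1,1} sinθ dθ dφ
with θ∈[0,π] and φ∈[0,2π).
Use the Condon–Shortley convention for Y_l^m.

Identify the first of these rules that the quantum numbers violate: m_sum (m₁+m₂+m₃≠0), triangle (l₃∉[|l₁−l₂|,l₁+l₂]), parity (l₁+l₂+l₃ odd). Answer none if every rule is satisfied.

m₁+m₂+m₃ = 2 − 3 + 1 = 0  ✓
triangle: |2−4|=2 ≤ l₃=1 ≤ 2+4=6  ✗
parity: l₁+l₂+l₃ = 7 is odd

triangle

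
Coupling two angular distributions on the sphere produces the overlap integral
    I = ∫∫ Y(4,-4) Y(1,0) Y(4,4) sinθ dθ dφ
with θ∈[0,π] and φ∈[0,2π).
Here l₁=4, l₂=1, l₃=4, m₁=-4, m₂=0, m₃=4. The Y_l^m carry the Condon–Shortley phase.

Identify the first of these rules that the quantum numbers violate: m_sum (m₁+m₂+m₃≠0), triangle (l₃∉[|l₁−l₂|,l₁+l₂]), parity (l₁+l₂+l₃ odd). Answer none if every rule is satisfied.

parity

Σmᵢ = 0  ✓
l₃∈[|l₁−l₂|,l₁+l₂]=[3,5], have l₃=4  ✓
Σlᵢ = 9 ⇒ odd  ✗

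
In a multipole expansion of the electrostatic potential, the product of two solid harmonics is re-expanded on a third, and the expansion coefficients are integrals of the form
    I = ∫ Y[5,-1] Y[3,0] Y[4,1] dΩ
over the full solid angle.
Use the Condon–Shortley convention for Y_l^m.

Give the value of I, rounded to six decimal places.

-0.115089

Checks pass: Σm=0; 12 even; l₃=4∈[2,8].
(2·5+1)(2·3+1)(2·4+1) = 693
Δ: 4! 6! 2! / 13! → 1/180180
sum: t=1:−1/576 t=2:+1/144 t=3:−1/576 = 1/288
3j²(5 3 4; 0 0 0) = Δ·Π!·Σ² = 20/1001  (sign +1)
sum: t=1:−1/1440 t=2:+1/192 t=3:−1/432 = 19/8640
3j²(5 3 4; -1 0 1) = Δ·Π!·Σ² = 361/30030  (sign -1)
combine: 4πI² = 693·20/1001·361/30030 = 2166/13013
take √, sign -1: I = -0.11508947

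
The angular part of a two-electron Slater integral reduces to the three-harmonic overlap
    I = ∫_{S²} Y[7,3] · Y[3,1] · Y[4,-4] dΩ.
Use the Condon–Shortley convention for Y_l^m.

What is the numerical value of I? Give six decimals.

-0.045200

Checks pass: Σm=0; 14 even; l₃=4∈[4,10].
(2·7+1)(2·3+1)(2·4+1) = 945
Δ: 6! 8! 0! / 15! → 1/45045
sum: t=3:−1/20736 = -1/20736
3j²(7 3 4; 0 0 0) = Δ·Π!·Σ² = 35/1287  (sign -1)
sum: t=4:+1/1935360 = 1/1935360
3j²(7 3 4; 3 1 -4) = Δ·Π!·Σ² = 1/1001  (sign +1)
combine: 4πI² = 945·35/1287·1/1001 = 525/20449
take √, sign -1: I = -0.04520003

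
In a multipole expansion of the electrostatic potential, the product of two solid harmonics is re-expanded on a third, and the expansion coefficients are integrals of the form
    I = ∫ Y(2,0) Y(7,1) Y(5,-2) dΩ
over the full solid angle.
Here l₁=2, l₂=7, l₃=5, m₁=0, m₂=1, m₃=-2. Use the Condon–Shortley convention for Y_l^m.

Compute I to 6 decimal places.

0 + 1 − 2 = -1 ≠ 0: azimuthal integral kills it; I = 0

0.000000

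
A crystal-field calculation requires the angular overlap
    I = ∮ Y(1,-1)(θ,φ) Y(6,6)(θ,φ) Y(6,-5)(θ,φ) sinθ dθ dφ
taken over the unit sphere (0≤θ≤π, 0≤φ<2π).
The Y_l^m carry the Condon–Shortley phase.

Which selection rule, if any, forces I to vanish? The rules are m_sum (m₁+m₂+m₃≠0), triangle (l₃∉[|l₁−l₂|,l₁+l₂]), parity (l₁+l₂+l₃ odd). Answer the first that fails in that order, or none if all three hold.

m₁+m₂+m₃ = -1 + 6 − 5 = 0  ✓
triangle: |1−6|=5 ≤ l₃=6 ≤ 1+6=7  ✓
parity: l₁+l₂+l₃ = 13 is odd  ✗

parity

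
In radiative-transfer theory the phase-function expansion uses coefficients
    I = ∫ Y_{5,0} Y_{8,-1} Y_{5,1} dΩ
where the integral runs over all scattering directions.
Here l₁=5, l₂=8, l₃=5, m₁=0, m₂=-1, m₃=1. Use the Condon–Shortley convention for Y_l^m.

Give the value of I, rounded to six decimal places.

-0.105135

Checks pass: Σm=0; 18 even; l₃=5∈[3,13].
(2·5+1)(2·8+1)(2·5+1) = 2057
Δ: 8! 2! 8! / 19! → 1/37413090
sum: t=3:−1/1036800 t=4:+1/331776 t=5:−1/1036800 = 1/921600
3j²(5 8 5; 0 0 0) = Δ·Π!·Σ² = 490/46189  (sign -1)
sum: t=3:−1/829440 t=4:+1/414720 t=5:−1/2073600 = 1/1382400
3j²(5 8 5; 0 -1 1) = Δ·Π!·Σ² = 294/46189  (sign +1)
combine: 4πI² = 2057·490/46189·294/46189 = 144060/1037153
take √, sign -1: I = -0.10513453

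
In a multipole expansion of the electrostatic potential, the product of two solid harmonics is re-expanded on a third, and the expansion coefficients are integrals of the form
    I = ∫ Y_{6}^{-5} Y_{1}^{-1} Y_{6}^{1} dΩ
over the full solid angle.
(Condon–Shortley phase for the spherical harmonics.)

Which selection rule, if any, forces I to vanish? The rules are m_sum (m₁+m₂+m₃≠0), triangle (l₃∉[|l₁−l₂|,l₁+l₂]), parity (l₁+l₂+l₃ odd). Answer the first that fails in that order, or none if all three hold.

azimuthal sum: -5 − 1 + 1 = -5  ✗
5 ≤ 6 ≤ 7 (triangle on l)
L = 6 + 1 + 6 = 13 (odd)

m_sum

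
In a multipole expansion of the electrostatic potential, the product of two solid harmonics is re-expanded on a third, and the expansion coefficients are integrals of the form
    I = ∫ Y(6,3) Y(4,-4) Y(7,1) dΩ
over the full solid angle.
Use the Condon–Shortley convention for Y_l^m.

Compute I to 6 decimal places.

0.000000

Σlᵢ=17 odd — θ-integrand is odd under cosθ→−cosθ; I=0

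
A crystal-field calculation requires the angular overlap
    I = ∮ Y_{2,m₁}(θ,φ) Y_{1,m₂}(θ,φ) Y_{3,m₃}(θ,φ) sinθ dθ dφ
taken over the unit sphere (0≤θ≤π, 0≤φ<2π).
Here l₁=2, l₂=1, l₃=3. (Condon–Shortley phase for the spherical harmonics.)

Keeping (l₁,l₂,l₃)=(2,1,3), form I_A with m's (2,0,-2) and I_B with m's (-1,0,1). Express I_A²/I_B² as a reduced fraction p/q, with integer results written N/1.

Same 2,1,3: normalisation and zero-m 3j drop out of the ratio.
A: Δ: 0! 4! 2! / 7! → 1/105; sum: t=0:+1/24 = 1/24; 3j²(2 1 3; 2 0 -2) = Δ·Π!·Σ² = 1/21  (sign -1)
B: Δ: 0! 4! 2! / 7! → 1/105; sum: t=0:+1/6 = 1/6; 3j²(2 1 3; -1 0 1) = Δ·Π!·Σ² = 8/105  (sign +1)
I_A²/I_B² = (1/21)/(8/105) = 5/8

5/8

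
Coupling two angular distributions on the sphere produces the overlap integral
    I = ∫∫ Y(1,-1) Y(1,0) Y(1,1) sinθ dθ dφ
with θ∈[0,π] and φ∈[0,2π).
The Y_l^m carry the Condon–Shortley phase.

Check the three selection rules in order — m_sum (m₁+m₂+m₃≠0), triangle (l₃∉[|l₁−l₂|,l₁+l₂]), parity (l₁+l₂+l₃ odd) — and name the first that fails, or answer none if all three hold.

Σmᵢ = 0  ✓
l₃∈[|l₁−l₂|,l₁+l₂]=[0,2], have l₃=1  ✓
Σlᵢ = 3 ⇒ odd  ✗

parity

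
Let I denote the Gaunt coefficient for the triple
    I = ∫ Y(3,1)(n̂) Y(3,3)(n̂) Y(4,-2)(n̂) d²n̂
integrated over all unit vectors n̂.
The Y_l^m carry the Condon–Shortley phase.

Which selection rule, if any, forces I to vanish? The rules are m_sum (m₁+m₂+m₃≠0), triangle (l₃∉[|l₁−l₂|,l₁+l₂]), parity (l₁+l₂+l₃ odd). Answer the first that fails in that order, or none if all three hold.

m_sum

m₁+m₂+m₃ = 1 + 3 − 2 = 2  ✗
triangle: |3−3|=0 ≤ l₃=4 ≤ 3+3=6
parity: l₁+l₂+l₃ = 10 is even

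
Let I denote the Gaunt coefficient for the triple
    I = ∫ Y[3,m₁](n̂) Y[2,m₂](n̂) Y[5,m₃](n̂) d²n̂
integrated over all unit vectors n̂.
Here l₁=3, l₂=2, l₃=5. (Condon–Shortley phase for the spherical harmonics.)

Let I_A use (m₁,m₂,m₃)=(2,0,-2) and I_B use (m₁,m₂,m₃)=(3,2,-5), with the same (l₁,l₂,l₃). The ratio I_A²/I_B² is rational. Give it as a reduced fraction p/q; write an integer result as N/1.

Same 3,2,5: normalisation and zero-m 3j drop out of the ratio.
A: Δ: 0! 6! 4! / 11! → 1/2310; sum: t=0:+1/480 = 1/480; 3j²(3 2 5; 2 0 -2) = Δ·Π!·Σ² = 3/110  (sign -1)
B: Δ: 0! 6! 4! / 11! → 1/2310; sum: t=0:+1/17280 = 1/17280; 3j²(3 2 5; 3 2 -5) = Δ·Π!·Σ² = 1/11  (sign +1)
I_A²/I_B² = (3/110)/(1/11) = 3/10

3/10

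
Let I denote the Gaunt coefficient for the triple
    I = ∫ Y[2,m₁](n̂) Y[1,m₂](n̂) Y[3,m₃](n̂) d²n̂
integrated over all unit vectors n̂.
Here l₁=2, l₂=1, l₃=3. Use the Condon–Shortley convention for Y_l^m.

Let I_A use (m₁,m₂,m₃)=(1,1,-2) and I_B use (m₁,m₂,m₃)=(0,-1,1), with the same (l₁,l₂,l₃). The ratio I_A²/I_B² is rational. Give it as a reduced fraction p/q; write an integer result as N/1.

5/3

Same 2,1,3: normalisation and zero-m 3j drop out of the ratio.
A: Δ: 0! 4! 2! / 7! → 1/105; sum: t=0:+1/12 = 1/12; 3j²(2 1 3; 1 1 -2) = Δ·Π!·Σ² = 2/21  (sign -1)
B: Δ: 0! 4! 2! / 7! → 1/105; sum: t=0:+1/8 = 1/8; 3j²(2 1 3; 0 -1 1) = Δ·Π!·Σ² = 2/35  (sign +1)
I_A²/I_B² = (2/21)/(2/35) = 5/3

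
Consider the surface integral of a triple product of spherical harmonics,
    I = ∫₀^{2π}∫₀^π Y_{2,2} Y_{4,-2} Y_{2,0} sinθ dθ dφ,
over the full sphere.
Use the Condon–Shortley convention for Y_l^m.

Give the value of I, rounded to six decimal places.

0.156078

Checks pass: Σm=0; 8 even; l₃=2∈[2,6].
(2·2+1)(2·4+1)(2·2+1) = 225
Δ: 4! 0! 4! / 9! → 1/630
sum: t=2:+1/16 = 1/16
3j²(2 4 2; 0 0 0) = Δ·Π!·Σ² = 2/35  (sign +1)
sum: t=0:+1/96 = 1/96
3j²(2 4 2; 2 -2 0) = Δ·Π!·Σ² = 1/42  (sign +1)
combine: 4πI² = 225·2/35·1/42 = 15/49
take √, sign +1: I = 0.15607835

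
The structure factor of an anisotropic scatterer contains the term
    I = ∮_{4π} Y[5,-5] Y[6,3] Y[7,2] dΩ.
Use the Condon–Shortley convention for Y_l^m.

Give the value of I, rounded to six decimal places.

0.140567

Rules hold: Σm=0, L=18 even, 1≤7≤11.
N = 11·13·15 = 2145
Δ = 4!·6!·8!/19! = 1/174594420
Racah Σ t=0..4: t=0:+1/4147200 t=1:−1/207360 t=2:+1/82944 t=3:−1/207360 t=4:+1/4147200 = 1/345600
⇒ 3j(5 6 7; 0 0 0)² = 420/46189, sgn -1
Racah Σ t=4..4: t=4:+1/12441600 = 1/12441600
⇒ 3j(5 6 7; -5 3 2)² = 588/46189, sgn -1
4πI² = N·(3j₀)²·(3jₘ)² = 3704400/14919047
I = +1·√(0.2483/4π) = 0.14056703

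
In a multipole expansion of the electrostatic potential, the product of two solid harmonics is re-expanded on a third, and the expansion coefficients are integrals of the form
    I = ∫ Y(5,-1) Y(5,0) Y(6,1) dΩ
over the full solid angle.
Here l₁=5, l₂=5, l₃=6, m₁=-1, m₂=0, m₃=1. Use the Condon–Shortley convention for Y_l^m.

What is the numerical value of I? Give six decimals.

-0.072607

m-sum 0 ✓  L=16 even ✓  0≤6≤10 ✓
Π(2lᵢ+1) = 11×11×13 = 1573
triangle coeff Δ(5,5,6) = 1/28588560
Σ_t [0,4]: t=0:+1/345600 t=1:−1/13824 t=2:+1/5184 t=3:−1/13824 t=4:+1/345600 = 7/129600
(3j)²=80/7293 [(5 5 6; 0 0 0)], sign=+1
Σ_t [0,4]: t=0:+1/2073600 t=1:−1/34560 t=2:+1/6912 t=3:−1/10368 t=4:+1/138240 = 7/259200
(3j)²=28/7293 [(5 5 6; -1 0 1)], sign=-1
⇒ 4πI² = 2240/33813
I = (-1)√(2240/33813/(4π)) = -0.07260679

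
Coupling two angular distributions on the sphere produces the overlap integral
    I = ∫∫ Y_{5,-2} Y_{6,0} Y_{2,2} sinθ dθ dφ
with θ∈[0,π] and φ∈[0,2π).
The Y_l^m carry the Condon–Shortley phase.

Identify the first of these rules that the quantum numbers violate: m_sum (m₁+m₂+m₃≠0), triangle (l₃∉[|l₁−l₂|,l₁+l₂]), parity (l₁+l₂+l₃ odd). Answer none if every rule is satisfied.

Σmᵢ = 0  ✓
l₃∈[|l₁−l₂|,l₁+l₂]=[1,11], have l₃=2  ✓
Σlᵢ = 13 ⇒ odd  ✗

parity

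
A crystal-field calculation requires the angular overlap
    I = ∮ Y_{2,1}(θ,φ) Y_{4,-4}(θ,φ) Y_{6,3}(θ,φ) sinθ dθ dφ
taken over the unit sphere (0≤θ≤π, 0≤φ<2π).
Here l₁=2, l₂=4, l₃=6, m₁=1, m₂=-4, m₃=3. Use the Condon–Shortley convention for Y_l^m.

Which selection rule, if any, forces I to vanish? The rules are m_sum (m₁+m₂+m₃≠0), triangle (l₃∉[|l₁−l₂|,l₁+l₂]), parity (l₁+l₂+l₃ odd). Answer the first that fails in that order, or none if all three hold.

none

Σmᵢ = 0  ✓
l₃∈[|l₁−l₂|,l₁+l₂]=[2,6], have l₃=6  ✓
Σlᵢ = 12 ⇒ even  ✓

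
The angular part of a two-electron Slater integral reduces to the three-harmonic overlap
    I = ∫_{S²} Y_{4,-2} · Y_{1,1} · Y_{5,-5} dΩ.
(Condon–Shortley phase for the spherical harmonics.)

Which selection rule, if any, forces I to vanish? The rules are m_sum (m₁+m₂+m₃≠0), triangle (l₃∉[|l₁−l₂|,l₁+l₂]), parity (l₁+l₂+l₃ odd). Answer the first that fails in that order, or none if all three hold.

m_sum

m₁+m₂+m₃ = -2 + 1 − 5 = -6  ✗
triangle: |4−1|=3 ≤ l₃=5 ≤ 4+1=5
parity: l₁+l₂+l₃ = 10 is even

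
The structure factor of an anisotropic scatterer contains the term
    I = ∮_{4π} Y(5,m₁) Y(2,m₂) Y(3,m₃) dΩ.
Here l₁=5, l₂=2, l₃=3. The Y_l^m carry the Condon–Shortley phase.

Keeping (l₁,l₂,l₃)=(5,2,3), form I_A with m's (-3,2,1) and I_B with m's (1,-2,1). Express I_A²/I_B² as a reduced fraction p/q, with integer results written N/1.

14/3

Same 5,2,3: normalisation and zero-m 3j drop out of the ratio.
A: Δ: 4! 6! 0! / 11! → 1/2310; sum: t=4:+1/1152 = 1/1152; 3j²(5 2 3; -3 2 1) = Δ·Π!·Σ² = 1/33  (sign +1)
B: Δ: 4! 6! 0! / 11! → 1/2310; sum: t=0:+1/1152 = 1/1152; 3j²(5 2 3; 1 -2 1) = Δ·Π!·Σ² = 1/154  (sign +1)
I_A²/I_B² = (1/33)/(1/154) = 14/3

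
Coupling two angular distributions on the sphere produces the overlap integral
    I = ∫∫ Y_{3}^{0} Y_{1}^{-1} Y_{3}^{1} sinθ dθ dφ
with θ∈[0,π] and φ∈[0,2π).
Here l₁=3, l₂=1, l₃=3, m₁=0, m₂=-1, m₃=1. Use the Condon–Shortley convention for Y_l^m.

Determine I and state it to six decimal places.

0.000000

l₁+l₂+l₃=7 is odd: 3j(l;000)=0 ⇒ I=0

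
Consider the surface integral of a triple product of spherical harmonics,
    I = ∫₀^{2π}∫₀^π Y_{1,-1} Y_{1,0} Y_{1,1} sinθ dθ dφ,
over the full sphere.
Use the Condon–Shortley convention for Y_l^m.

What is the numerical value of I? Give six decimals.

l₁+l₂+l₃=3 is odd: 3j(l;000)=0 ⇒ I=0

0.000000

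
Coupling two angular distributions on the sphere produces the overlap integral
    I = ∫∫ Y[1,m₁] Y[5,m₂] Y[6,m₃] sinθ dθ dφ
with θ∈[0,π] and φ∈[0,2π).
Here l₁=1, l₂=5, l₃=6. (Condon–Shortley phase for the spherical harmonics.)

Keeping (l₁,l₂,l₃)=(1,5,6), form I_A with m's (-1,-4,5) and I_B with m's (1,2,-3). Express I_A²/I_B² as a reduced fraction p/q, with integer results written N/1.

Shared (l₁,l₂,l₃)=(1,5,6): N and (l;000)² cancel in I_A²/I_B².
A: Δ = 0!·2!·10!/13! = 1/858; Racah Σ t=0..0: t=0:+1/725760 = 1/725760; ⇒ 3j(1 5 6; -1 -4 5)² = 5/78, sgn -1
B: Δ = 0!·2!·10!/13! = 1/858; Racah Σ t=0..0: t=0:+1/60480 = 1/60480; ⇒ 3j(1 5 6; 1 2 -3)² = 6/143, sgn -1
I_A²/I_B² = (5/78)/(6/143) = 55/36

55/36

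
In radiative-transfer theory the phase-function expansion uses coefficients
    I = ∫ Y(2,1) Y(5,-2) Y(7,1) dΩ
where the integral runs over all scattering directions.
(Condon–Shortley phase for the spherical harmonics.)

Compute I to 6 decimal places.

Checks pass: Σm=0; 14 even; l₃=7∈[3,7].
(2·2+1)(2·5+1)(2·7+1) = 825
Δ: 0! 4! 10! / 15! → 1/15015
sum: t=0:+1/57600 = 1/57600
3j²(2 5 7; 0 0 0) = Δ·Π!·Σ² = 21/715  (sign -1)
sum: t=0:+1/181440 = 1/181440
3j²(2 5 7; 1 -2 1) = Δ·Π!·Σ² = 32/3003  (sign +1)
combine: 4πI² = 825·21/715·32/3003 = 480/1859
take √, sign -1: I = -0.14334284

-0.143343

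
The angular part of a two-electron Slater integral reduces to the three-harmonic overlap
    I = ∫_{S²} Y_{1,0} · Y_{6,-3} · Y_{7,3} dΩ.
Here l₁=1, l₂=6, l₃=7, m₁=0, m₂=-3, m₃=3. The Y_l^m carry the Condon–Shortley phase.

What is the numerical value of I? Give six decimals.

m-sum 0 ✓  L=14 even ✓  5≤7≤7 ✓
Π(2lᵢ+1) = 3×13×15 = 585
triangle coeff Δ(1,6,7) = 1/1365
Σ_t [0,0]: t=0:+1/518400 = 1/518400
(3j)²=7/195 [(1 6 7; 0 0 0)], sign=-1
Σ_t [0,0]: t=0:+1/2177280 = 1/2177280
(3j)²=8/273 [(1 6 7; 0 -3 3)], sign=+1
⇒ 4πI² = 8/13
I = (-1)√(8/13/(4π)) = -0.22129336

-0.221293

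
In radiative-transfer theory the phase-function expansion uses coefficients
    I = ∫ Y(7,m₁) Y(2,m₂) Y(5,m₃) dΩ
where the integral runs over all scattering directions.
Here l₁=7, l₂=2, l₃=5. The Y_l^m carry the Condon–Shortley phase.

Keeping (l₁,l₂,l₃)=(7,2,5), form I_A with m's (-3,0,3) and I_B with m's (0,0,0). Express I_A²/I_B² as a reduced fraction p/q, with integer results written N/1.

30/49

l's match ⇒ only the (l;m) 3-j factors differ between A and B.
A: triangle coeff Δ(7,2,5) = 1/15015; Σ_t [2,2]: t=2:+1/322560 = 1/322560; (3j)²=18/1001 [(7 2 5; -3 0 3)], sign=+1
B: triangle coeff Δ(7,2,5) = 1/15015; Σ_t [2,2]: t=2:+1/57600 = 1/57600; (3j)²=21/715 [(7 2 5; 0 0 0)], sign=-1
I_A²/I_B² = (18/1001)/(21/715) = 30/49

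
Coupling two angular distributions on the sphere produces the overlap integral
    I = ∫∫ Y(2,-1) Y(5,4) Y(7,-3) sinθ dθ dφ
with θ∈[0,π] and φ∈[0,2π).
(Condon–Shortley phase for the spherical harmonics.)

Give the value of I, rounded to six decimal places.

Rules hold: Σm=0, L=14 even, 3≤7≤7.
N = 5·11·15 = 825
Δ = 0!·4!·10!/15! = 1/15015
Racah Σ t=0..0: t=0:+1/57600 = 1/57600
⇒ 3j(2 5 7; 0 0 0)² = 21/715, sgn -1
Racah Σ t=0..0: t=0:+1/2177280 = 1/2177280
⇒ 3j(2 5 7; -1 4 -3)² = 8/3003, sgn +1
4πI² = N·(3j₀)²·(3jₘ)² = 120/1859
I = -1·√(0.0645508/4π) = -0.07167142

-0.071671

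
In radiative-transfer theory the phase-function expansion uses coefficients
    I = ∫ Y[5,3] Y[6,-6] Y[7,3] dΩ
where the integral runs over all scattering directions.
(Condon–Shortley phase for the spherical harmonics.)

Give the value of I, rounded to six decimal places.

-0.117735

Rules hold: Σm=0, L=18 even, 1≤7≤11.
N = 11·13·15 = 2145
Δ = 4!·6!·8!/19! = 1/174594420
Racah Σ t=0..4: t=0:+1/4147200 t=1:−1/207360 t=2:+1/82944 t=3:−1/207360 t=4:+1/4147200 = 1/345600
⇒ 3j(5 6 7; 0 0 0)² = 420/46189, sgn -1
Racah Σ t=0..0: t=0:+1/46448640 = 1/46448640
⇒ 3j(5 6 7; 3 -6 3)² = 75/8398, sgn +1
4πI² = N·(3j₀)²·(3jₘ)² = 236250/1356277
I = -1·√(0.17419/4π) = -0.11773532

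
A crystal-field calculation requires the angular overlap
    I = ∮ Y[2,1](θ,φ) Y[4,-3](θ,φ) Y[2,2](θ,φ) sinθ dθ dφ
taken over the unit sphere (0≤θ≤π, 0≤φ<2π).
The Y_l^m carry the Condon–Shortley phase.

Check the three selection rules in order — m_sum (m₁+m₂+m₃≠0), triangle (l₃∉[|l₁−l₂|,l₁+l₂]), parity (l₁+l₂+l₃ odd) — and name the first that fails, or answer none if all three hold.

m₁+m₂+m₃ = 1 − 3 + 2 = 0  ✓
triangle: |2−4|=2 ≤ l₃=2 ≤ 2+4=6  ✓
parity: l₁+l₂+l₃ = 8 is even  ✓

none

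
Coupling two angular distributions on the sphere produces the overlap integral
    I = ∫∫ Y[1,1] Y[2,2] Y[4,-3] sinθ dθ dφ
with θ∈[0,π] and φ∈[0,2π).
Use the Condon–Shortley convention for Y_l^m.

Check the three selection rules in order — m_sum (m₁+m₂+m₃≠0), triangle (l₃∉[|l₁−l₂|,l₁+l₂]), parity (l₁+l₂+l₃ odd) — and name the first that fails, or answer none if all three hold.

azimuthal sum: 1 + 2 − 3 = 0  ✓
1 ≤ 4 ≤ 3 (triangle on l)  ✗
L = 1 + 2 + 4 = 7 (odd)

triangle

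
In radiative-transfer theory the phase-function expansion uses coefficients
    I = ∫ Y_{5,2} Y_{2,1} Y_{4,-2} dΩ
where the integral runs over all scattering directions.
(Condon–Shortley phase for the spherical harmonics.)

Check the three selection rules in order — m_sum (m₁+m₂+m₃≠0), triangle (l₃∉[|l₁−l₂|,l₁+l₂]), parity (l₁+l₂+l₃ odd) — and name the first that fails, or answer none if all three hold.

azimuthal sum: 2 + 1 − 2 = 1  ✗
3 ≤ 4 ≤ 7 (triangle on l)
L = 5 + 2 + 4 = 11 (odd)

m_sum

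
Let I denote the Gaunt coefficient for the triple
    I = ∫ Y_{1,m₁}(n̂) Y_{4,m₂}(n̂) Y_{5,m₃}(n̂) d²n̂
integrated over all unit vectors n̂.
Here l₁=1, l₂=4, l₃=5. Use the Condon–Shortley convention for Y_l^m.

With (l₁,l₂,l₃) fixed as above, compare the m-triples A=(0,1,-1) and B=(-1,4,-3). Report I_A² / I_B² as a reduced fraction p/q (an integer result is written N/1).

24/1

Shared (l₁,l₂,l₃)=(1,4,5): N and (l;000)² cancel in I_A²/I_B².
A: Δ = 0!·2!·8!/11! = 1/495; Racah Σ t=0..0: t=0:+1/720 = 1/720; ⇒ 3j(1 4 5; 0 1 -1)² = 8/165, sgn +1
B: Δ = 0!·2!·8!/11! = 1/495; Racah Σ t=0..0: t=0:+1/80640 = 1/80640; ⇒ 3j(1 4 5; -1 4 -3)² = 1/495, sgn +1
I_A²/I_B² = (8/165)/(1/495) = 24/1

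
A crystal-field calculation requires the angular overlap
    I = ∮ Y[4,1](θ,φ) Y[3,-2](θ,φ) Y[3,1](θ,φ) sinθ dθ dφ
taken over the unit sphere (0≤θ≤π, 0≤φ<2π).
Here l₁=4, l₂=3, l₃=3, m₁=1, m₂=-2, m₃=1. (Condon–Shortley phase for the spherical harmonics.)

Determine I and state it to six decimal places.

Rules hold: Σm=0, L=10 even, 1≤3≤7.
N = 9·7·7 = 441
Δ = 4!·4!·2!/11! = 1/34650
Racah Σ t=1..3: t=1:−1/72 t=2:+1/16 t=3:−1/72 = 5/144
⇒ 3j(4 3 3; 0 0 0)² = 2/77, sgn -1
Racah Σ t=0..1: t=0:+1/144 t=1:−1/48 = -1/72
⇒ 3j(4 3 3; 1 -2 1)² = 16/693, sgn -1
4πI² = N·(3j₀)²·(3jₘ)² = 32/121
I = +1·√(0.264463/4π) = 0.14506992

0.145070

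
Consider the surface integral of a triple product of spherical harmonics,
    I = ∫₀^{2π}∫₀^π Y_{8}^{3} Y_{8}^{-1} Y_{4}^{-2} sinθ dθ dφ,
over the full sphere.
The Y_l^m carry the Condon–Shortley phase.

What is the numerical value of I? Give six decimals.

0.073645

Checks pass: Σm=0; 20 even; l₃=4∈[0,16].
(2·8+1)(2·8+1)(2·4+1) = 2601
Δ: 12! 4! 4! / 21! → 1/185175900
sum: t=4:+1/557383680 t=5:−1/21772800 t=6:+1/8294400 t=7:−1/21772800 t=8:+1/557383680 = 1/30965760
3j²(8 8 4; 0 0 0) = Δ·Π!·Σ² = 36/4199  (sign +1)
sum: t=3:−1/209018880 t=4:+1/34836480 t=5:−1/58060800 = 1/149299200
3j²(8 8 4; 3 -1 -2) = Δ·Π!·Σ² = 77/25194  (sign +1)
combine: 4πI² = 2601·36/4199·77/25194 = 4158/61009
take √, sign +1: I = 0.07364451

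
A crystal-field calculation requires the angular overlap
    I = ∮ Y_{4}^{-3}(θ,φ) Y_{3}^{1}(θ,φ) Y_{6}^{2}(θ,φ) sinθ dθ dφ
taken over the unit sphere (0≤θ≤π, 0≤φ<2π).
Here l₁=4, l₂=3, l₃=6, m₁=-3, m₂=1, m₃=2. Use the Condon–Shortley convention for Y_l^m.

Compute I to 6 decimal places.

0.000000

Σlᵢ=13 odd — θ-integrand is odd under cosθ→−cosθ; I=0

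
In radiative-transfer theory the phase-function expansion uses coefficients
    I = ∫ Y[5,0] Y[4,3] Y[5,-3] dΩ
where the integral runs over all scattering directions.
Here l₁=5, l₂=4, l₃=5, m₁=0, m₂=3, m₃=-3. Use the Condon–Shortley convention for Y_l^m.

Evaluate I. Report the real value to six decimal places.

0.130198

m-sum 0 ✓  L=14 even ✓  1≤5≤9 ✓
Π(2lᵢ+1) = 11×9×11 = 1089
triangle coeff Δ(5,4,5) = 1/3153150
Σ_t [0,4]: t=0:+1/69120 t=1:−1/1728 t=2:+1/576 t=3:−1/1728 t=4:+1/69120 = 7/11520
(3j)²=2/143 [(5 4 5; 0 0 0)], sign=-1
Σ_t [3,4]: t=3:−1/6912 t=4:+1/17280 = -1/11520
(3j)²=2/143 [(5 4 5; 0 3 -3)], sign=-1
⇒ 4πI² = 36/169
I = (+1)√(36/169/(4π)) = 0.13019760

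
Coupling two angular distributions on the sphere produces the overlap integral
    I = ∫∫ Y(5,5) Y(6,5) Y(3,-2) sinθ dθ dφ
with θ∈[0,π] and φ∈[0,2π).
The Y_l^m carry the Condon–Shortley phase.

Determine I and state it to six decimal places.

0.000000

m-sum = 5 + 5 − 2 = 8 ≠ 0 ⇒ I = 0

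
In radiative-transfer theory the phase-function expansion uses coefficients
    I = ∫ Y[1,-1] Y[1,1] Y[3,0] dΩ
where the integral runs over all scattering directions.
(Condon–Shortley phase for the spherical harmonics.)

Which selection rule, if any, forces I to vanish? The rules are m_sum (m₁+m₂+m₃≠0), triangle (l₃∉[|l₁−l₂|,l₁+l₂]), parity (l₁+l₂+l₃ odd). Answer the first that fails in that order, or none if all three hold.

triangle

azimuthal sum: -1 + 1 + 0 = 0  ✓
0 ≤ 3 ≤ 2 (triangle on l)  ✗
L = 1 + 1 + 3 = 5 (odd)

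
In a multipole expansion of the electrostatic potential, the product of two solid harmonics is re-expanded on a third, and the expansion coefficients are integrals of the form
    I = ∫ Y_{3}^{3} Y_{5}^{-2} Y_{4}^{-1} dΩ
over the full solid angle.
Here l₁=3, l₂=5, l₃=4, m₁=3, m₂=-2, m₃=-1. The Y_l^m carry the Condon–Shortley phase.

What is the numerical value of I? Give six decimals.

-0.179179

m-sum 0 ✓  L=12 even ✓  2≤4≤8 ✓
Π(2lᵢ+1) = 7×11×9 = 693
triangle coeff Δ(3,5,4) = 1/180180
Σ_t [1,3]: t=1:−1/576 t=2:+1/144 t=3:−1/576 = 1/288
(3j)²=20/1001 [(3 5 4; 0 0 0)], sign=+1
Σ_t [0,0]: t=0:+1/1728 = 1/1728
(3j)²=25/858 [(3 5 4; 3 -2 -1)], sign=-1
⇒ 4πI² = 750/1859
I = (-1)√(750/1859/(4π)) = -0.17917854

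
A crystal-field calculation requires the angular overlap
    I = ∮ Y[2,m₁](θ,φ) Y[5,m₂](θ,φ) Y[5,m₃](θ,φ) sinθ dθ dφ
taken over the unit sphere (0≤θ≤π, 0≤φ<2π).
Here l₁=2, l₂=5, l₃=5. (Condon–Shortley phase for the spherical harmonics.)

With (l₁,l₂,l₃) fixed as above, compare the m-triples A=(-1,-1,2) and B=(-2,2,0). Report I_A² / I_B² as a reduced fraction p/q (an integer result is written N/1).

Same 2,5,5: normalisation and zero-m 3j drop out of the ratio.
A: Δ: 2! 2! 8! / 13! → 1/38610; sum: t=1:−1/1440 t=2:+1/2880 = -1/2880; 3j²(2 5 5; -1 -1 2) = Δ·Π!·Σ² = 7/715  (sign +1)
B: Δ: 2! 2! 8! / 13! → 1/38610; sum: t=2:+1/2880 = 1/2880; 3j²(2 5 5; -2 2 0) = Δ·Π!·Σ² = 14/429  (sign -1)
I_A²/I_B² = (7/715)/(14/429) = 3/10

3/10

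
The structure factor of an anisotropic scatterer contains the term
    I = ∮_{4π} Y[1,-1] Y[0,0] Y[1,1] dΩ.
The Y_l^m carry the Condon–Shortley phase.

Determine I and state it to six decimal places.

m-sum 0 ✓  L=2 even ✓  1≤1≤1 ✓
Π(2lᵢ+1) = 3×1×3 = 9
triangle coeff Δ(1,0,1) = 1/3
Σ_t [0,0]: t=0:+1/1 = 1/1
(3j)²=1/3 [(1 0 1; 0 0 0)], sign=-1
Σ_t [0,0]: t=0:+1/2 = 1/2
(3j)²=1/3 [(1 0 1; -1 0 1)], sign=+1
⇒ 4πI² = 1/1
I = (-1)√(1/1/(4π)) = -0.28209479

-0.282095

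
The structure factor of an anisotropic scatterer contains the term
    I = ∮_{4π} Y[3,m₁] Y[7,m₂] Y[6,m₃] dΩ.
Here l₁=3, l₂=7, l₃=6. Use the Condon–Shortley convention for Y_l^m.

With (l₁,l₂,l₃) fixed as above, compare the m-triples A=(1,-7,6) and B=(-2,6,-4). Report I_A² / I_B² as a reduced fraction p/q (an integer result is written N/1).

231/160

Same 3,7,6: normalisation and zero-m 3j drop out of the ratio.
A: Δ: 4! 2! 10! / 17! → 1/2042040; sum: t=0:+1/174182400 = 1/174182400; 3j²(3 7 6; 1 -7 6) = Δ·Π!·Σ² = 11/340  (sign +1)
B: Δ: 4! 2! 10! / 17! → 1/2042040; sum: t=3:−1/43545600 t=4:+1/8709120 = 1/10886400; 3j²(3 7 6; -2 6 -4) = Δ·Π!·Σ² = 8/357  (sign +1)
I_A²/I_B² = (11/340)/(8/357) = 231/160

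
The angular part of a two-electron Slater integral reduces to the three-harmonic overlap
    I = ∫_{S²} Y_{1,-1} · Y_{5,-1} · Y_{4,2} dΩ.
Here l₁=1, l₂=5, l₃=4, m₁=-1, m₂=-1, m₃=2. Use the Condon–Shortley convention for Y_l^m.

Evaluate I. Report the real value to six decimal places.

Rules hold: Σm=0, L=10 even, 4≤4≤6.
N = 3·11·9 = 297
Δ = 2!·0!·8!/11! = 1/495
Racah Σ t=1..1: t=1:−1/576 = -1/576
⇒ 3j(1 5 4; 0 0 0)² = 5/99, sgn -1
Racah Σ t=2..2: t=2:+1/2880 = 1/2880
⇒ 3j(1 5 4; -1 -1 2)² = 2/165, sgn +1
4πI² = N·(3j₀)²·(3jₘ)² = 2/11
I = -1·√(0.181818/4π) = -0.12028562

-0.120286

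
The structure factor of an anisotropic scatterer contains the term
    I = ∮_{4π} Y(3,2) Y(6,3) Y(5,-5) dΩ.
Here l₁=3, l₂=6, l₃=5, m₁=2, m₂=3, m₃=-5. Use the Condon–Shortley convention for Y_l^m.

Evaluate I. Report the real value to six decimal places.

0.088266

Rules hold: Σm=0, L=14 even, 3≤5≤9.
N = 7·13·11 = 1001
Δ = 4!·2!·8!/15! = 1/675675
Racah Σ t=1..3: t=1:−1/8640 t=2:+1/2304 t=3:−1/8640 = 7/34560
⇒ 3j(3 6 5; 0 0 0)² = 7/429, sgn -1
Racah Σ t=1..1: t=1:−1/483840 = -1/483840
⇒ 3j(3 6 5; 2 3 -5)² = 6/1001, sgn -1
4πI² = N·(3j₀)²·(3jₘ)² = 14/143
I = +1·√(0.0979021/4π) = 0.08826552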